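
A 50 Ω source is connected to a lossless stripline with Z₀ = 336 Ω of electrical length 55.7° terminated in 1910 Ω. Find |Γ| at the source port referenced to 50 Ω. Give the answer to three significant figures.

|Γ| ≈ 0.862

tan(βl) = 1.47
Z_in = Z_0·(Z_L + jZ_0·tanβl)/(Z_0 + jZ_L·tanβl) = 85.4 − j219 Ω
Γ_s = (Z_in − Z_s)/(Z_in + Z_s) = (35.4 − j219)/(135 − j219), |Γ_s| = 0.862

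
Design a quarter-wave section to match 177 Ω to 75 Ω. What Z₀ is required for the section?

Z_qwt = √(Z_0·R_L) = √(75 × 177) = √13280

Z_qwt ≈ 115 Ω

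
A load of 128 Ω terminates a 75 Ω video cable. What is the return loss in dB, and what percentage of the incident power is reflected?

Γ = (128 − 75)/(128 + 75) = 0.261
RL = −20·log₁₀(0.261) = 11.7 dB
P_refl/P_inc = |Γ|² = 0.0682

RL ≈ 11.7 dB; 6.82% of incident power reflected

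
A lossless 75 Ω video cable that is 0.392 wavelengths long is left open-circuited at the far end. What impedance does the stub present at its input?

Z_in ≈ +j93 Ω

βl = 2π × 0.392 = 141°
tan(βl) = -0.806
For an open-circuited stub, Z_in = −jZ_0·cot(βl) = −jZ_0/tan(βl)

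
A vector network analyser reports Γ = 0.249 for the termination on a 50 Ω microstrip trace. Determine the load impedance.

Z_L = Z_0·(1 + Γ)/(1 − Γ) = 50·(1.25)/(0.751)

Z_L ≈ 83.2 Ω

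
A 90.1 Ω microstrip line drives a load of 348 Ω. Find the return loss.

Γ = (348 − 90.1)/(348 + 90.1) = 0.589
RL = −20·log₁₀|Γ| = −20·log₁₀(0.589)

RL ≈ 4.6 dB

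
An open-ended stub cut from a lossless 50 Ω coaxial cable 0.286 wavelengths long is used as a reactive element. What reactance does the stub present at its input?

βl = 2π × 0.286 = 103°
tan(βl) = -4.35
For an open-ended stub, Z_in = −jZ_0·cot(βl) = −jZ_0/tan(βl)

X_in ≈ 11.5 Ω (inductive)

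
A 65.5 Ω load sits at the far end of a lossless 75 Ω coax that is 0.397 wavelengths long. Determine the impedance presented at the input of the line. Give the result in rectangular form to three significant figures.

Z_in ≈ 71.7 − j9.37 Ω

βl = 2π × 0.397 = 143°
tan(βl) = tan(143°) = -0.756
Z_in = Z_0·(Z_L + jZ_0·tanβl)/(Z_0 + jZ_L·tanβl)
     = 75·(65.5 − j56.7)/(75 − j49.5)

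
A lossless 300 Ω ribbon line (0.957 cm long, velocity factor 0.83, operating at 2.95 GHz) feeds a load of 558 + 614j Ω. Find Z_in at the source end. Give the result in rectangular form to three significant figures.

λ = v/f = 0.83·c / 2.95 GHz = 0.0844 m
βl = 2π·l/λ = 2π × 0.113 = 40.8°
tan(βl) = tan(40.8°) = 0.864
Z_in = Z_0·(Z_L + jZ_0·tanβl)/(Z_0 + jZ_L·tanβl)
     = 300·(558 + j873)/(-230 + j482)

Z_in ≈ 307 − j494 Ω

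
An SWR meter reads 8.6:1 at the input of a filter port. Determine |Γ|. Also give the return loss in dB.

|Γ| ≈ 0.792; return loss ≈ 2.03 dB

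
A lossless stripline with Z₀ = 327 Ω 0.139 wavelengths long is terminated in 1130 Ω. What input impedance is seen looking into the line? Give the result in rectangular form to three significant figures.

βl = 2π × 0.139 = 50°
tan(βl) = tan(50°) = 1.19
Z_in = Z_0·(Z_L + jZ_0·tanβl)/(Z_0 + jZ_L·tanβl)
     = 327·(1130 + j390)/(327 + j1350)

Z_in ≈ 152 − j237 Ω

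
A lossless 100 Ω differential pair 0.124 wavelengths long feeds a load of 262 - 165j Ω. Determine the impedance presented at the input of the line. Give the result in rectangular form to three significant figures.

Z_in ≈ 38 − j62.6 Ω

βl = 2π × 0.124 = 44.6°
tan(βl) = tan(44.6°) = 0.988
Z_in = Z_0·(Z_L + jZ_0·tanβl)/(Z_0 + jZ_L·tanβl)
     = 100·(262 − j66.2)/(263 + j259)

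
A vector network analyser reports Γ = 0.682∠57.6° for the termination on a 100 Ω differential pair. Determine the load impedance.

Z_L = Z_0·(1 + Γ)/(1 − Γ) = 100·(1.37 + j0.576)/(0.635 − j0.576)

Z_L ≈ 72.8 + j157 Ω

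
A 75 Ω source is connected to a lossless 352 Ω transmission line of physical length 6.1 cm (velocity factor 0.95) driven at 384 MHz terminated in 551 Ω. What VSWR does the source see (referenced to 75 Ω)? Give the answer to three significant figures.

λ = v/f = 0.95·c / 384 MHz = 0.742 m
βl = 2π·l/λ = 2π × 0.0822 = 29.6°
tan(βl) = 0.568
Z_in = Z_0·(Z_L + jZ_0·tanβl)/(Z_0 + jZ_L·tanβl) = 407 − j162 Ω
Γ_s = (Z_in − Z_s)/(Z_in + Z_s) = (332 − j162)/(482 − j162), |Γ_s| = 0.726
VSWR = (1 + |Γ_s|)/(1 − |Γ_s|)

VSWR ≈ 6.31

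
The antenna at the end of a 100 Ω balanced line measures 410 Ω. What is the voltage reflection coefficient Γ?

Γ = 0.608

Γ = (Z_L − Z_0)/(Z_L + Z_0) = (410 − 100)/(410 + 100) = 310/510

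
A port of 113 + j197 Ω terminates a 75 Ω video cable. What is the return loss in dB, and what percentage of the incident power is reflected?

RL ≈ 2.65 dB; 54.3% of incident power reflected

Γ = (38 + j197)/(188 + j197), |Γ| = 0.737
RL = −20·log₁₀(0.737) = 2.65 dB
P_refl/P_inc = |Γ|² = 0.543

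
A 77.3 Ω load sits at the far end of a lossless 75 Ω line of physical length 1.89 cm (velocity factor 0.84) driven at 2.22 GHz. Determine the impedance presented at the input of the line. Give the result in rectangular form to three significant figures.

λ = v/f = 0.84·c / 2.22 GHz = 0.114 m
βl = 2π·l/λ = 2π × 0.166 = 59.9°
tan(βl) = tan(59.9°) = 1.73
Z_in = Z_0·(Z_L + jZ_0·tanβl)/(Z_0 + jZ_L·tanβl)
     = 75·(77.3 + j130)/(75 + j134)

Z_in ≈ 73.9 − j1.93 Ω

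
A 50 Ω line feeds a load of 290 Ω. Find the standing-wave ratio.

VSWR ≈ 5.8

Γ = (290 − 50)/(290 + 50) = 0.706
VSWR = (1 + 0.706)/(1 − 0.706)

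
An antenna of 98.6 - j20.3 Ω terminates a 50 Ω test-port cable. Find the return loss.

RL ≈ 9.09 dB

Γ = (48.6 − j20.3)/(148.6 − j20.3), |Γ| = 0.351
RL = −20·log₁₀|Γ| = −20·log₁₀(0.351)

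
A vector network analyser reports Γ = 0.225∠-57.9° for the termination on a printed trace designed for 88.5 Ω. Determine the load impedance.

Z_L = Z_0·(1 + Γ)/(1 − Γ) = 88.5·(1.12 − j0.191)/(0.88 + j0.191)

Z_L ≈ 104 − j41.6 Ω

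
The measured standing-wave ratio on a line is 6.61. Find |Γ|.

|Γ| ≈ 0.737

|Γ| = (S − 1)/(S + 1) = (6.61 − 1)/(6.61 + 1) = 5.61/7.61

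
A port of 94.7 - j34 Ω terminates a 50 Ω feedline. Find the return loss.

RL ≈ 8.45 dB

Γ = (44.7 − j34)/(144.7 − j34), |Γ| = 0.378
RL = −20·log₁₀|Γ| = −20·log₁₀(0.378)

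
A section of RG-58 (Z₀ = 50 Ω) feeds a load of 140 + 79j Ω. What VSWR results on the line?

VSWR ≈ 3.78

Γ = (Z_L − Z_0)/(Z_L + Z_0) = (90 + j79)/(190 + j79)
|Γ| = 120/206 = 0.582
VSWR = (1 + |Γ|)/(1 − |Γ|) = 1.58/0.418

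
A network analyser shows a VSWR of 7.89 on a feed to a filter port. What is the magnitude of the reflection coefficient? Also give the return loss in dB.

|Γ| ≈ 0.775; return loss ≈ 2.21 dB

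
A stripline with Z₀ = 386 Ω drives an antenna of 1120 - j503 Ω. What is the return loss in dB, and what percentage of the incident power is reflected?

RL ≈ 5.03 dB; 31.4% of incident power reflected

Γ = (734 − j503)/(1506 − j503), |Γ| = 0.56
RL = −20·log₁₀(0.56) = 5.03 dB
P_refl/P_inc = |Γ|² = 0.314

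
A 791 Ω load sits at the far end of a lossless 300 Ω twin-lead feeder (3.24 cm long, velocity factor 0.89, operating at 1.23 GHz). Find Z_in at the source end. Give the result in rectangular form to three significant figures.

Z_in ≈ 162 − j175 Ω

λ = v/f = 0.89·c / 1.23 GHz = 0.217 m
βl = 2π·l/λ = 2π × 0.149 = 53.7°
tan(βl) = tan(53.7°) = 1.36
Z_in = Z_0·(Z_L + jZ_0·tanβl)/(Z_0 + jZ_L·tanβl)
     = 300·(791 + j409)/(300 + j1080)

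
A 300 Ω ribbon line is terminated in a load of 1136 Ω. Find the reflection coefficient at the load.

Γ = (Z_L − Z_0)/(Z_L + Z_0) = (1136 − 300)/(1136 + 300) = 836/1436

Γ = 0.582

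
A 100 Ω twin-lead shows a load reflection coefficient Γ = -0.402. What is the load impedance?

Z_L ≈ 42.7 Ω

Z_L = Z_0·(1 + Γ)/(1 − Γ) = 100·(0.598)/(1.4)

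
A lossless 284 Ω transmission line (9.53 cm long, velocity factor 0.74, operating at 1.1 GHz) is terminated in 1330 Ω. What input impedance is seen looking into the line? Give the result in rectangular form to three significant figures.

Z_in ≈ 815 + j623 Ω

λ = v/f = 0.74·c / 1.1 GHz = 0.202 m
βl = 2π·l/λ = 2π × 0.472 = 170°
tan(βl) = tan(170°) = -0.176
Z_in = Z_0·(Z_L + jZ_0·tanβl)/(Z_0 + jZ_L·tanβl)
     = 284·(1330 − j50.1)/(284 − j235)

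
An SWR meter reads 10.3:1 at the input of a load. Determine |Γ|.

|Γ| ≈ 0.823

|Γ| = (S − 1)/(S + 1) = (10.3 − 1)/(10.3 + 1) = 9.3/11.3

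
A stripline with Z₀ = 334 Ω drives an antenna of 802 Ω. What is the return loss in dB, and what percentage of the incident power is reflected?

Γ = (802 − 334)/(802 + 334) = 0.412
RL = −20·log₁₀(0.412) = 7.7 dB
P_refl/P_inc = |Γ|² = 0.17

RL ≈ 7.7 dB; 17% of incident power reflected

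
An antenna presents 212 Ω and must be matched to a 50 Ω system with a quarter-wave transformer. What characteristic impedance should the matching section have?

Z_qwt ≈ 103 Ω

Z_qwt = √(Z_0·R_L) = √(50 × 212) = √10600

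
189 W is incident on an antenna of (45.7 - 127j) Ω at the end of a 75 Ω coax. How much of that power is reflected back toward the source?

|Γ| = |(-29.3 − j127)/(120.7 − j127)| = 0.744
|Γ|² = 0.553
P_refl = |Γ|²·P_inc = 105 W, P_del = (1 − |Γ|²)·P_inc = 84.4 W

P_reflected ≈ 105 W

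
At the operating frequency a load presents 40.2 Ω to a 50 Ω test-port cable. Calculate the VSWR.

VSWR ≈ 1.24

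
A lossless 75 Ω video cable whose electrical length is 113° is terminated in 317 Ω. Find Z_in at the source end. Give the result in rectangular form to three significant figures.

tan(βl) = tan(113°) = -2.36
Z_in = Z_0·(Z_L + jZ_0·tanβl)/(Z_0 + jZ_L·tanβl)
     = 75·(317 − j177)/(75 − j747)

Z_in ≈ 20.7 + j29.8 Ω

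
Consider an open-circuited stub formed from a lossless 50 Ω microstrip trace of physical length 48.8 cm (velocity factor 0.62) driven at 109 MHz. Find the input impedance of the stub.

λ = v/f = 0.62·c / 109 MHz = 1.71 m
βl = 2π·l/λ = 2π × 0.286 = 103°
tan(βl) = -4.35
For an open-circuited stub, Z_in = −jZ_0·cot(βl) = −jZ_0/tan(βl)

Z_in ≈ +j11.5 Ω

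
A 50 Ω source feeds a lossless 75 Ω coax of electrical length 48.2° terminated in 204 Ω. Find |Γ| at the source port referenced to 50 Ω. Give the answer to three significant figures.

|Γ| ≈ 0.486

tan(βl) = 1.12
Z_in = Z_0·(Z_L + jZ_0·tanβl)/(Z_0 + jZ_L·tanβl) = 44.8 − j52.3 Ω
Γ_s = (Z_in − Z_s)/(Z_in + Z_s) = (-5.22 − j52.3)/(94.8 − j52.3), |Γ_s| = 0.486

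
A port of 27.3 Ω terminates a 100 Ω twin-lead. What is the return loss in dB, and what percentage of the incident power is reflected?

Γ = (27.3 − 100)/(27.3 + 100) = -0.571
RL = −20·log₁₀(0.571) = 4.87 dB
P_refl/P_inc = |Γ|² = 0.326

RL ≈ 4.87 dB; 32.6% of incident power reflected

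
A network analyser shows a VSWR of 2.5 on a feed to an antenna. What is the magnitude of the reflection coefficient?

|Γ| = (S − 1)/(S + 1) = (2.5 − 1)/(2.5 + 1) = 1.5/3.5

|Γ| ≈ 0.429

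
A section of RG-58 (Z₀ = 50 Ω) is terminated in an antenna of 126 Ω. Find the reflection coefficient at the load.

Γ = 0.432

Γ = (Z_L − Z_0)/(Z_L + Z_0) = (126 − 50)/(126 + 50) = 76/176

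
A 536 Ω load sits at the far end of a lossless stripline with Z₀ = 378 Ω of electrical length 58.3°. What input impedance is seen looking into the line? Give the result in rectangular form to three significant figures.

Z_in ≈ 310 − j98.6 Ω

tan(βl) = tan(58.3°) = 1.62
Z_in = Z_0·(Z_L + jZ_0·tanβl)/(Z_0 + jZ_L·tanβl)
     = 378·(536 + j612)/(378 + j868)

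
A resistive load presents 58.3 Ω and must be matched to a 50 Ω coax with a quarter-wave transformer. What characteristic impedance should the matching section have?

Z_qwt ≈ 54 Ω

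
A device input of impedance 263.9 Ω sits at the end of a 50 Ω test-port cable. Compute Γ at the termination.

Γ = 0.681

Γ = (Z_L − Z_0)/(Z_L + Z_0) = (263.9 − 50)/(263.9 + 50) = 213.9/313.9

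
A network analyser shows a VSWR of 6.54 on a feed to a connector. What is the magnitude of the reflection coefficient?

|Γ| ≈ 0.735

|Γ| = (S − 1)/(S + 1) = (6.54 − 1)/(6.54 + 1) = 5.54/7.54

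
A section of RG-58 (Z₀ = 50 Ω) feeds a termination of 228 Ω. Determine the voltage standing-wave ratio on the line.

VSWR ≈ 4.56

Γ = (228 − 50)/(228 + 50) = 0.64
VSWR = (1 + 0.64)/(1 − 0.64)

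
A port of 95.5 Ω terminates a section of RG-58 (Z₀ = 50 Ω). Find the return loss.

Γ = (95.5 − 50)/(95.5 + 50) = 0.313
RL = −20·log₁₀|Γ| = −20·log₁₀(0.313)

RL ≈ 10.1 dB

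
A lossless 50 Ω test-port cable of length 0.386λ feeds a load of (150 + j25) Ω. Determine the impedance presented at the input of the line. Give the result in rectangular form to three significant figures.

βl = 2π × 0.386 = 139°
tan(βl) = tan(139°) = -0.871
Z_in = Z_0·(Z_L + jZ_0·tanβl)/(Z_0 + jZ_L·tanβl)
     = 50·(150 − j18.5)/(71.8 − j131)

Z_in ≈ 29.7 + j41.1 Ω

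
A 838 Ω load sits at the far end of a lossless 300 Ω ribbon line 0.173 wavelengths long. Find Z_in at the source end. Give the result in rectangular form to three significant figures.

Z_in ≈ 132 − j133 Ω

βl = 2π × 0.173 = 62.3°
tan(βl) = tan(62.3°) = 1.9
Z_in = Z_0·(Z_L + jZ_0·tanβl)/(Z_0 + jZ_L·tanβl)
     = 300·(838 + j571)/(300 + j1590)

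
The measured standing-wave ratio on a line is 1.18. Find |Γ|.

|Γ| ≈ 0.0826

|Γ| = (S − 1)/(S + 1) = (1.18 − 1)/(1.18 + 1) = 0.18/2.18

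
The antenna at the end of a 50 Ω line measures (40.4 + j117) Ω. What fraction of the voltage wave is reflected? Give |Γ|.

|Γ| ≈ 0.794

Γ = (Z_L − Z_0)/(Z_L + Z_0) = (-9.6 + j117)/(90.4 + j117)
|Γ| = 117/148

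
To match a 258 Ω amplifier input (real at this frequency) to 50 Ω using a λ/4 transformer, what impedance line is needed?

Z_qwt ≈ 114 Ω

Z_qwt = √(Z_0·R_L) = √(50 × 258) = √12900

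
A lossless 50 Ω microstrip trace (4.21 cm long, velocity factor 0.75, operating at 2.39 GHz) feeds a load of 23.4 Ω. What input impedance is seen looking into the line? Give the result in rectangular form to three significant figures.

Z_in ≈ 25.5 − j13.1 Ω

λ = v/f = 0.75·c / 2.39 GHz = 0.0941 m
βl = 2π·l/λ = 2π × 0.447 = 161°
tan(βl) = tan(161°) = -0.345
Z_in = Z_0·(Z_L + jZ_0·tanβl)/(Z_0 + jZ_L·tanβl)
     = 50·(23.4 − j17.2)/(50 − j8.06)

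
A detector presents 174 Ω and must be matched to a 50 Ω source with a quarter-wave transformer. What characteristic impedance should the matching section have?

Z_qwt = √(Z_0·R_L) = √(50 × 174) = √8700

Z_qwt ≈ 93.3 Ω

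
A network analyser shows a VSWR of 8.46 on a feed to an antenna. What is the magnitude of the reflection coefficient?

|Γ| ≈ 0.789

|Γ| = (S − 1)/(S + 1) = (8.46 − 1)/(8.46 + 1) = 7.46/9.46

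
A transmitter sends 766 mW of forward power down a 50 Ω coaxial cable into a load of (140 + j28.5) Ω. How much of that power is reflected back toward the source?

P_reflected ≈ 185 mW

|Γ| = |(90 + j28.5)/(190 + j28.5)| = 0.491
|Γ|² = 0.241
P_refl = |Γ|²·P_inc = 185 mW, P_del = (1 − |Γ|²)·P_inc = 581 mW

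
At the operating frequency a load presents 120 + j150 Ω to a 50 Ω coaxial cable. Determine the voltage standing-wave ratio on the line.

VSWR ≈ 6.41

Γ = (Z_L − Z_0)/(Z_L + Z_0) = (70 + j150)/(170 + j150)
|Γ| = 166/227 = 0.73
VSWR = (1 + |Γ|)/(1 − |Γ|) = 1.73/0.27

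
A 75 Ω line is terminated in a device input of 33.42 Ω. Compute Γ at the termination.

Γ = (Z_L − Z_0)/(Z_L + Z_0) = (33.42 − 75)/(33.42 + 75) = -41.58/108.4

Γ = -0.384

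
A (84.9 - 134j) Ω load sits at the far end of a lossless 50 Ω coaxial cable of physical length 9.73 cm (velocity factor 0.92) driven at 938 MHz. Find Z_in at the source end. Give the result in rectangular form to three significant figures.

λ = v/f = 0.92·c / 938 MHz = 0.294 m
βl = 2π·l/λ = 2π × 0.331 = 119°
tan(βl) = tan(119°) = -1.8
Z_in = Z_0·(Z_L + jZ_0·tanβl)/(Z_0 + jZ_L·tanβl)
     = 50·(84.9 − j224)/(-191 − j153)

Z_in ≈ 15 + j46.6 Ω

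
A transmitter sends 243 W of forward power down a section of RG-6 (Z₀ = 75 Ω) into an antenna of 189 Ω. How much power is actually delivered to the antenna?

P_delivered ≈ 198 W

Γ = (189 − 75)/(189 + 75) = 0.432
|Γ|² = 0.186
P_refl = |Γ|²·P_inc = 45.3 W, P_del = (1 − |Γ|²)·P_inc = 198 W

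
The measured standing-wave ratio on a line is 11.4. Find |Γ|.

|Γ| = (S − 1)/(S + 1) = (11.4 − 1)/(11.4 + 1) = 10.4/12.4

|Γ| ≈ 0.839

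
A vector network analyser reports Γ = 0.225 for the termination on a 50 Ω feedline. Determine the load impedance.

Z_L ≈ 79 Ω

Z_L = Z_0·(1 + Γ)/(1 − Γ) = 50·(1.23)/(0.775)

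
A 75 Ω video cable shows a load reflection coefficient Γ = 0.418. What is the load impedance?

Z_L ≈ 183 Ω

Z_L = Z_0·(1 + Γ)/(1 − Γ) = 75·(1.42)/(0.582)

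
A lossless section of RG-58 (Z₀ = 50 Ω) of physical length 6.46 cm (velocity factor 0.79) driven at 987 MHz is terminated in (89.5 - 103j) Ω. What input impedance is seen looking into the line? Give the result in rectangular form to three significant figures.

Z_in ≈ 13 + j20.1 Ω

λ = v/f = 0.79·c / 987 MHz = 0.24 m
βl = 2π·l/λ = 2π × 0.269 = 96.9°
tan(βl) = tan(96.9°) = -8.32
Z_in = Z_0·(Z_L + jZ_0·tanβl)/(Z_0 + jZ_L·tanβl)
     = 50·(89.5 − j519)/(-807 − j745)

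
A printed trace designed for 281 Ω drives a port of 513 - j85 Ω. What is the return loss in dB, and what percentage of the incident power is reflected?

RL ≈ 10.2 dB; 9.57% of incident power reflected

Γ = (232 − j85)/(794 − j85), |Γ| = 0.309
RL = −20·log₁₀(0.309) = 10.2 dB
P_refl/P_inc = |Γ|² = 0.0957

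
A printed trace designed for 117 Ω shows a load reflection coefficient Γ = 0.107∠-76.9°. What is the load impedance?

Z_L ≈ 120 − j25.3 Ω

Z_L = Z_0·(1 + Γ)/(1 − Γ) = 117·(1.02 − j0.104)/(0.976 + j0.104)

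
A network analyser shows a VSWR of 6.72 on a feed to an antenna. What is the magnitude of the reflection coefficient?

|Γ| = (S − 1)/(S + 1) = (6.72 − 1)/(6.72 + 1) = 5.72/7.72

|Γ| ≈ 0.741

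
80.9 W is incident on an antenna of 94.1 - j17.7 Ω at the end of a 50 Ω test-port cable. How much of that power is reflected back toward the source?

P_reflected ≈ 8.67 W

|Γ| = |(44.1 − j17.7)/(144.1 − j17.7)| = 0.327
|Γ|² = 0.107
P_refl = |Γ|²·P_inc = 8.67 W, P_del = (1 − |Γ|²)·P_inc = 72.2 W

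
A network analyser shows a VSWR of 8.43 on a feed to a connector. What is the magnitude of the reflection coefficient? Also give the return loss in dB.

|Γ| = (S − 1)/(S + 1) = (8.43 − 1)/(8.43 + 1) = 7.43/9.43
RL = −20·log₁₀|Γ| = −20·log₁₀(0.788)

|Γ| ≈ 0.788; return loss ≈ 2.07 dB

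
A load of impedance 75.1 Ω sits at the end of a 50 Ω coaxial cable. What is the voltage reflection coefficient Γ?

Γ = (Z_L − Z_0)/(Z_L + Z_0) = (75.1 − 50)/(75.1 + 50) = 25.1/125.1

Γ = 0.201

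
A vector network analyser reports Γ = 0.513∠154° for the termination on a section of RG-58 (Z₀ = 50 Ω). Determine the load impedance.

Z_L = Z_0·(1 + Γ)/(1 − Γ) = 50·(0.539 + j0.225)/(1.46 − j0.225)

Z_L ≈ 16.9 + j10.3 Ω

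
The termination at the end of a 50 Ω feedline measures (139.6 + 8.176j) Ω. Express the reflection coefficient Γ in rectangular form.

Γ ≈ 0.474 + j0.0227

Γ = (Z_L − Z_0)/(Z_L + Z_0) = (89.6 + j8.176)/(189.6 + j8.176)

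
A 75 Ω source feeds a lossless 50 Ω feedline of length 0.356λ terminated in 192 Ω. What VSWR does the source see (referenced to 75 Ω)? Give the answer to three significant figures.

βl = 2π × 0.356 = 128°
tan(βl) = -1.27
Z_in = Z_0·(Z_L + jZ_0·tanβl)/(Z_0 + jZ_L·tanβl) = 20.2 + j35.2 Ω
Γ_s = (Z_in − Z_s)/(Z_in + Z_s) = (-54.8 + j35.2)/(95.2 + j35.2), |Γ_s| = 0.641
VSWR = (1 + |Γ_s|)/(1 − |Γ_s|)

VSWR ≈ 4.58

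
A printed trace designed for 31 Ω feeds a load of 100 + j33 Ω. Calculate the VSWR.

Γ = (Z_L − Z_0)/(Z_L + Z_0) = (69 + j33)/(131 + j33)
|Γ| = 76.5/135 = 0.566
VSWR = (1 + |Γ|)/(1 − |Γ|) = 1.57/0.434

VSWR ≈ 3.61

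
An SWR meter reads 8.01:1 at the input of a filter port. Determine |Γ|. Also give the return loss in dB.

|Γ| ≈ 0.778; return loss ≈ 2.18 dB

|Γ| = (S − 1)/(S + 1) = (8.01 − 1)/(8.01 + 1) = 7.01/9.01
RL = −20·log₁₀|Γ| = −20·log₁₀(0.778)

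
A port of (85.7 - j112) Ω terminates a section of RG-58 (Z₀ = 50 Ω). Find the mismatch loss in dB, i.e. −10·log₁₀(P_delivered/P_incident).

mismatch loss ≈ 2.57 dB

Γ = (35.7 − j112)/(135.7 − j112), |Γ| = 0.668
|Γ|² = 0.446, so P_del/P_inc = 1 − |Γ|² = 0.554
ML = −10·log₁₀(1 − |Γ|²)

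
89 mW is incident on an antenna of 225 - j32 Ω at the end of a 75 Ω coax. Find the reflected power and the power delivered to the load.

P_reflected ≈ 23 mW; P_delivered ≈ 66 mW

|Γ| = |(150 − j32)/(300 − j32)| = 0.508
|Γ|² = 0.258
P_refl = |Γ|²·P_inc = 23 mW, P_del = (1 − |Γ|²)·P_inc = 66 mW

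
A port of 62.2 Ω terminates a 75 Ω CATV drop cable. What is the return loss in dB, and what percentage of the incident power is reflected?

RL ≈ 20.6 dB; 0.87% of incident power reflected

Γ = (62.2 − 75)/(62.2 + 75) = -0.0933
RL = −20·log₁₀(0.0933) = 20.6 dB
P_refl/P_inc = |Γ|² = 0.0087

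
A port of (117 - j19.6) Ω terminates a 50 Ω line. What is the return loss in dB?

Γ = (67 − j19.6)/(167 − j19.6), |Γ| = 0.415
RL = −20·log₁₀|Γ| = −20·log₁₀(0.415)

RL ≈ 7.64 dB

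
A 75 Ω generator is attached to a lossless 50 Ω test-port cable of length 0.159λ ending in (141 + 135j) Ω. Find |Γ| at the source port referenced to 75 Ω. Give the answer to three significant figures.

βl = 2π × 0.159 = 57.2°
tan(βl) = 1.55
Z_in = Z_0·(Z_L + jZ_0·tanβl)/(Z_0 + jZ_L·tanβl) = 16.4 − j44.1 Ω
Γ_s = (Z_in − Z_s)/(Z_in + Z_s) = (-58.6 − j44.1)/(91.4 − j44.1), |Γ_s| = 0.723

|Γ| ≈ 0.723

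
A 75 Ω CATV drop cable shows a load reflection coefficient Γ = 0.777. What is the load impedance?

Z_L = Z_0·(1 + Γ)/(1 − Γ) = 75·(1.78)/(0.223)

Z_L ≈ 598 Ω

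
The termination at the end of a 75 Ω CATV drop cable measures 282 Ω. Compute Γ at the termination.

Γ = (Z_L − Z_0)/(Z_L + Z_0) = (282 − 75)/(282 + 75) = 207/357

Γ = 0.58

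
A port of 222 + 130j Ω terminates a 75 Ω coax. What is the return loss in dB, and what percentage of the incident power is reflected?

Γ = (147 + j130)/(297 + j130), |Γ| = 0.605
RL = −20·log₁₀(0.605) = 4.36 dB
P_refl/P_inc = |Γ|² = 0.366

RL ≈ 4.36 dB; 36.6% of incident power reflected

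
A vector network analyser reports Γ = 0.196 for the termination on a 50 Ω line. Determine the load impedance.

Z_L ≈ 74.4 Ω

Z_L = Z_0·(1 + Γ)/(1 − Γ) = 50·(1.2)/(0.804)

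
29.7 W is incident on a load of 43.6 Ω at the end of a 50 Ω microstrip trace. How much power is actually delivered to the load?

P_delivered ≈ 29.6 W

Γ = (43.6 − 50)/(43.6 + 50) = -0.0684
|Γ|² = 0.00468
P_refl = |Γ|²·P_inc = 0.139 W, P_del = (1 − |Γ|²)·P_inc = 29.6 W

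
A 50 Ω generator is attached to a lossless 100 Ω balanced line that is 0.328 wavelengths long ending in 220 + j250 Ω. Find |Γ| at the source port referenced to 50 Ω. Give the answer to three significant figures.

βl = 2π × 0.328 = 118°
tan(βl) = -1.87
Z_in = Z_0·(Z_L + jZ_0·tanβl)/(Z_0 + jZ_L·tanβl) = 20.1 + j25.6 Ω
Γ_s = (Z_in − Z_s)/(Z_in + Z_s) = (-29.9 + j25.6)/(70.1 + j25.6), |Γ_s| = 0.527

|Γ| ≈ 0.527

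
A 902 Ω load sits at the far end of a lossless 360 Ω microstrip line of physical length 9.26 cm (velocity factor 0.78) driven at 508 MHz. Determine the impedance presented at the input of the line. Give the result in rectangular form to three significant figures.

Z_in ≈ 156 − j94.7 Ω

λ = v/f = 0.78·c / 508 MHz = 0.461 m
βl = 2π·l/λ = 2π × 0.201 = 72.4°
tan(βl) = tan(72.4°) = 3.15
Z_in = Z_0·(Z_L + jZ_0·tanβl)/(Z_0 + jZ_L·tanβl)
     = 360·(902 + j1130)/(360 + j2840)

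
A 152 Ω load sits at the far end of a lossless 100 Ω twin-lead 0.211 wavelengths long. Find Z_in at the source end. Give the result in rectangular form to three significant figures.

Z_in ≈ 68.1 − j13.8 Ω

βl = 2π × 0.211 = 76°
tan(βl) = tan(76°) = 4
Z_in = Z_0·(Z_L + jZ_0·tanβl)/(Z_0 + jZ_L·tanβl)
     = 100·(152 + j400)/(100 + j608)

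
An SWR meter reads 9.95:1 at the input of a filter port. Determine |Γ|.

|Γ| ≈ 0.817

|Γ| = (S − 1)/(S + 1) = (9.95 − 1)/(9.95 + 1) = 8.95/10.9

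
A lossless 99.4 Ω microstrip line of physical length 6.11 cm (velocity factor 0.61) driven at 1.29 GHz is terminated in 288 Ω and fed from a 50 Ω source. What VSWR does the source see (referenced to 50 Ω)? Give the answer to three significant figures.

λ = v/f = 0.61·c / 1.29 GHz = 0.142 m
βl = 2π·l/λ = 2π × 0.431 = 155°
tan(βl) = -0.465
Z_in = Z_0·(Z_L + jZ_0·tanβl)/(Z_0 + jZ_L·tanβl) = 124 + j121 Ω
Γ_s = (Z_in − Z_s)/(Z_in + Z_s) = (74.4 + j121)/(174 + j121), |Γ_s| = 0.67
VSWR = (1 + |Γ_s|)/(1 − |Γ_s|)

VSWR ≈ 5.06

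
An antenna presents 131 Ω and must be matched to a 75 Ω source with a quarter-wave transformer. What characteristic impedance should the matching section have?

Z_qwt = √(Z_0·R_L) = √(75 × 131) = √9825

Z_qwt ≈ 99.1 Ω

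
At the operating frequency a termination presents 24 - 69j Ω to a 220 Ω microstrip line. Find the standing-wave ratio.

VSWR ≈ 10.1

Γ = (Z_L − Z_0)/(Z_L + Z_0) = (-196 − j69)/(244 − j69)
|Γ| = 208/254 = 0.819
VSWR = (1 + |Γ|)/(1 − |Γ|) = 1.82/0.181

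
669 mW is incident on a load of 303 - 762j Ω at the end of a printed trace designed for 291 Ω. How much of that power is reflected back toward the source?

P_reflected ≈ 416 mW

|Γ| = |(12 − j762)/(594 − j762)| = 0.789
|Γ|² = 0.622
P_refl = |Γ|²·P_inc = 416 mW, P_del = (1 − |Γ|²)·P_inc = 253 mW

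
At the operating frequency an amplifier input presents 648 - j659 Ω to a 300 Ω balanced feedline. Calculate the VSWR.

VSWR ≈ 4.64

Γ = (Z_L − Z_0)/(Z_L + Z_0) = (348 − j659)/(948 − j659)
|Γ| = 745/1150 = 0.645
VSWR = (1 + |Γ|)/(1 − |Γ|) = 1.65/0.355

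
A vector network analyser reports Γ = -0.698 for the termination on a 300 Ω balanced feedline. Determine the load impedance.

Z_L ≈ 53.4 Ω

Z_L = Z_0·(1 + Γ)/(1 − Γ) = 300·(0.302)/(1.7)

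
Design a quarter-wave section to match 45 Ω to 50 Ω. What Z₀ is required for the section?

Z_qwt ≈ 47.4 Ω

Z_qwt = √(Z_0·R_L) = √(50 × 45) = √2250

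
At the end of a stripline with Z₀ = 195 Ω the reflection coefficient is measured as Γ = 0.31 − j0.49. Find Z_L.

Z_L ≈ 181 − j267 Ω

Z_L = Z_0·(1 + Γ)/(1 − Γ) = 195·(1.31 − j0.49)/(0.69 + j0.49)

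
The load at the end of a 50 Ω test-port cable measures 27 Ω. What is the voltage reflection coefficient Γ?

Γ = -0.299

Γ = (Z_L − Z_0)/(Z_L + Z_0) = (27 − 50)/(27 + 50) = -23/77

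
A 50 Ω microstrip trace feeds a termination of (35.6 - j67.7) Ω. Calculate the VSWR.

Γ = (Z_L − Z_0)/(Z_L + Z_0) = (-14.4 − j67.7)/(85.6 − j67.7)
|Γ| = 69.2/109 = 0.634
VSWR = (1 + |Γ|)/(1 − |Γ|) = 1.63/0.366

VSWR ≈ 4.47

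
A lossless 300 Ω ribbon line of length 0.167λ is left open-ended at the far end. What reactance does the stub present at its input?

X_in ≈ -172 Ω (capacitive)

βl = 2π × 0.167 = 60.1°
tan(βl) = 1.74
For an open-ended stub, Z_in = −jZ_0·cot(βl) = −jZ_0/tan(βl)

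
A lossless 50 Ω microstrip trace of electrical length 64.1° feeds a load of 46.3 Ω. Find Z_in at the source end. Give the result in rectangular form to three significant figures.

Z_in ≈ 52.3 + j3.17 Ω

tan(βl) = tan(64.1°) = 2.06
Z_in = Z_0·(Z_L + jZ_0·tanβl)/(Z_0 + jZ_L·tanβl)
     = 50·(46.3 + j103)/(50 + j95.4)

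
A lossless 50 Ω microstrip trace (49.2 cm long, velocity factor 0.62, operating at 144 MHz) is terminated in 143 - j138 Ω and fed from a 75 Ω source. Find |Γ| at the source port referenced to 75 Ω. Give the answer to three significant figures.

λ = v/f = 0.62·c / 144 MHz = 1.29 m
βl = 2π·l/λ = 2π × 0.381 = 137°
tan(βl) = -0.928
Z_in = Z_0·(Z_L + jZ_0·tanβl)/(Z_0 + jZ_L·tanβl) = 28.1 + j70.4 Ω
Γ_s = (Z_in − Z_s)/(Z_in + Z_s) = (-46.9 + j70.4)/(103 + j70.4), |Γ_s| = 0.678

|Γ| ≈ 0.678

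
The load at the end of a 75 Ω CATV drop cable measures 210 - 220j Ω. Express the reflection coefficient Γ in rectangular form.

Γ ≈ 0.67 − j0.255

Γ = (Z_L − Z_0)/(Z_L + Z_0) = (135 − j220)/(285 − j220)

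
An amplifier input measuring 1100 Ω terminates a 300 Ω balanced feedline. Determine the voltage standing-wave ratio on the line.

For a purely resistive load, VSWR = R_L/Z_0 or Z_0/R_L (whichever > 1) = 1100/300

VSWR ≈ 3.67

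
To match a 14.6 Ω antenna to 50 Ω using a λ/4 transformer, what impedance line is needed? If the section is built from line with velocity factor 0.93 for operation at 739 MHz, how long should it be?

Z_qwt = √(Z_0·R_L) = √(50 × 14.6) = √730
λ = 0.93·c/f = 0.378 m, so l = λ/4 = 0.0944 m

Z_qwt ≈ 27 Ω; length ≈ 9.44 cm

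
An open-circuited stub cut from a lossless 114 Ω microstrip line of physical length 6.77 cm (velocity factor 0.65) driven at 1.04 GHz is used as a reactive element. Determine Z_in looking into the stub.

Z_in ≈ +j95.6 Ω

λ = v/f = 0.65·c / 1.04 GHz = 0.188 m
βl = 2π·l/λ = 2π × 0.361 = 130°
tan(βl) = -1.19
For an open-circuited stub, Z_in = −jZ_0·cot(βl) = −jZ_0/tan(βl)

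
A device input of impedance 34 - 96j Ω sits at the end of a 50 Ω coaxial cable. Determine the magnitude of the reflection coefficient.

Γ = (Z_L − Z_0)/(Z_L + Z_0) = (-16 − j96)/(84 − j96)
|Γ| = 97.3/128

|Γ| ≈ 0.763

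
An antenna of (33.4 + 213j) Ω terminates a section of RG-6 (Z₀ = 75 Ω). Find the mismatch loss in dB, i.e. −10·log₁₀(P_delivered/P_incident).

mismatch loss ≈ 7.56 dB

Γ = (-41.6 + j213)/(108.4 + j213), |Γ| = 0.908
|Γ|² = 0.825, so P_del/P_inc = 1 − |Γ|² = 0.175
ML = −10·log₁₀(1 − |Γ|²)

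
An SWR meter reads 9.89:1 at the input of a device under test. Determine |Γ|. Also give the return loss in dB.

|Γ| = (S − 1)/(S + 1) = (9.89 − 1)/(9.89 + 1) = 8.89/10.9
RL = −20·log₁₀|Γ| = −20·log₁₀(0.816)

|Γ| ≈ 0.816; return loss ≈ 1.76 dB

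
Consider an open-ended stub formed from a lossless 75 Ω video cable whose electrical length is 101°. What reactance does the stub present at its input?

tan(βl) = -5.14
For an open-ended stub, Z_in = −jZ_0·cot(βl) = −jZ_0/tan(βl)

X_in ≈ 14.6 Ω (inductive)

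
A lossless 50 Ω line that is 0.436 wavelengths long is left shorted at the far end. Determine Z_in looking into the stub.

Z_in ≈ −j21.3 Ω

βl = 2π × 0.436 = 157°
tan(βl) = -0.425
For a shorted stub, Z_in = jZ_0·tan(βl)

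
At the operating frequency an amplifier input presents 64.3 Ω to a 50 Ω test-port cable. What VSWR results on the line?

Γ = (64.3 − 50)/(64.3 + 50) = 0.125
VSWR = (1 + 0.125)/(1 − 0.125)

VSWR ≈ 1.29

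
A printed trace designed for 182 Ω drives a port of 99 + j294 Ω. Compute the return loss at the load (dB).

Γ = (-83 + j294)/(281 + j294), |Γ| = 0.751
RL = −20·log₁₀|Γ| = −20·log₁₀(0.751)

RL ≈ 2.49 dB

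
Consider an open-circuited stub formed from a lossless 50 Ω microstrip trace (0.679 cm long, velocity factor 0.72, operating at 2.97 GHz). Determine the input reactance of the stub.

X_in ≈ -75.2 Ω (capacitive)

λ = v/f = 0.72·c / 2.97 GHz = 0.0727 m
βl = 2π·l/λ = 2π × 0.0934 = 33.6°
tan(βl) = 0.665
For an open-circuited stub, Z_in = −jZ_0·cot(βl) = −jZ_0/tan(βl)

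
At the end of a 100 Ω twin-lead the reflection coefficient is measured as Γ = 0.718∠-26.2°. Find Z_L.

Z_L ≈ 213 − j279 Ω

Z_L = Z_0·(1 + Γ)/(1 − Γ) = 100·(1.64 − j0.317)/(0.356 + j0.317)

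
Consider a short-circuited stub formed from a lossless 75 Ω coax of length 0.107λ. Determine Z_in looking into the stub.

βl = 2π × 0.107 = 38.5°
tan(βl) = 0.796
For a short-circuited stub, Z_in = jZ_0·tan(βl)

Z_in ≈ +j59.7 Ω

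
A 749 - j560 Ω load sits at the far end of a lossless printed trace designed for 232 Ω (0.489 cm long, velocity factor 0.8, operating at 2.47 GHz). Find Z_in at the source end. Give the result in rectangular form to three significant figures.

λ = v/f = 0.8·c / 2.47 GHz = 0.0972 m
βl = 2π·l/λ = 2π × 0.0503 = 18.1°
tan(βl) = tan(18.1°) = 0.327
Z_in = Z_0·(Z_L + jZ_0·tanβl)/(Z_0 + jZ_L·tanβl)
     = 232·(749 − j484)/(415 + j245)

Z_in ≈ 192 − j384 Ω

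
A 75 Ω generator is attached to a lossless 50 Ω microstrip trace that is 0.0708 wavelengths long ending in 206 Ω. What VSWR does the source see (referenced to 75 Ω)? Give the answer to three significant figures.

βl = 2π × 0.0708 = 25.5°
tan(βl) = 0.477
Z_in = Z_0·(Z_L + jZ_0·tanβl)/(Z_0 + jZ_L·tanβl) = 52 − j78.4 Ω
Γ_s = (Z_in − Z_s)/(Z_in + Z_s) = (-23 − j78.4)/(127 − j78.4), |Γ_s| = 0.547
VSWR = (1 + |Γ_s|)/(1 − |Γ_s|)

VSWR ≈ 3.42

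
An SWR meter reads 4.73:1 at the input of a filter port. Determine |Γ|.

|Γ| ≈ 0.651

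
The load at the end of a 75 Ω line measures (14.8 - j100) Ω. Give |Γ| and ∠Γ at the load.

Γ = (Z_L − Z_0)/(Z_L + Z_0) = (-60.2 − j100)/(89.8 − j100)
|Γ| = 117/134 = 0.868

Γ ≈ 0.868 ∠ -73°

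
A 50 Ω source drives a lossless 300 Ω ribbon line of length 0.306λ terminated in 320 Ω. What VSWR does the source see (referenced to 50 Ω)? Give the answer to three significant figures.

βl = 2π × 0.306 = 110°
tan(βl) = -2.72
Z_in = Z_0·(Z_L + jZ_0·tanβl)/(Z_0 + jZ_L·tanβl) = 285 + j11.9 Ω
Γ_s = (Z_in − Z_s)/(Z_in + Z_s) = (235 + j11.9)/(335 + j11.9), |Γ_s| = 0.702
VSWR = (1 + |Γ_s|)/(1 − |Γ_s|)

VSWR ≈ 5.72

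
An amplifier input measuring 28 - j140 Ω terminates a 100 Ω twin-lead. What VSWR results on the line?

Γ = (Z_L − Z_0)/(Z_L + Z_0) = (-72 − j140)/(128 − j140)
|Γ| = 157/190 = 0.83
VSWR = (1 + |Γ|)/(1 − |Γ|) = 1.83/0.17

VSWR ≈ 10.8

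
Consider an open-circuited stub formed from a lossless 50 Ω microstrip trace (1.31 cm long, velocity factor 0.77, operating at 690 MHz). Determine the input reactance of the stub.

X_in ≈ -199 Ω (capacitive)

λ = v/f = 0.77·c / 690 MHz = 0.335 m
βl = 2π·l/λ = 2π × 0.0391 = 14.1°
tan(βl) = 0.251
For an open-circuited stub, Z_in = −jZ_0·cot(βl) = −jZ_0/tan(βl)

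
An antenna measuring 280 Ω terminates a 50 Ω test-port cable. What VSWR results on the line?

For a purely resistive load, VSWR = R_L/Z_0 or Z_0/R_L (whichever > 1) = 280/50

VSWR ≈ 5.6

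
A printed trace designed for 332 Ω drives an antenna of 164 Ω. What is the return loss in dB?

Γ = (164 − 332)/(164 + 332) = -0.339
RL = −20·log₁₀|Γ| = −20·log₁₀(0.339)

RL ≈ 9.4 dB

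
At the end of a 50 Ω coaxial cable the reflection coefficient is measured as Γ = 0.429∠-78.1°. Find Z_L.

Z_L ≈ 40.5 − j41.7 Ω

Z_L = Z_0·(1 + Γ)/(1 − Γ) = 50·(1.09 − j0.42)/(0.912 + j0.42)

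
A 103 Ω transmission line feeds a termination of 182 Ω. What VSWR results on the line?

VSWR ≈ 1.77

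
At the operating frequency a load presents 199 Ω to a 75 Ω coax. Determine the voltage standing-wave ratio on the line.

For a purely resistive load, VSWR = R_L/Z_0 or Z_0/R_L (whichever > 1) = 199/75

VSWR ≈ 2.65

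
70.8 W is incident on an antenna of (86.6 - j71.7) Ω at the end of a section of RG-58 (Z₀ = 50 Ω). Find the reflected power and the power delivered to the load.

P_reflected ≈ 19.3 W; P_delivered ≈ 51.5 W

|Γ| = |(36.6 − j71.7)/(136.6 − j71.7)| = 0.522
|Γ|² = 0.272
P_refl = |Γ|²·P_inc = 19.3 W, P_del = (1 − |Γ|²)·P_inc = 51.5 W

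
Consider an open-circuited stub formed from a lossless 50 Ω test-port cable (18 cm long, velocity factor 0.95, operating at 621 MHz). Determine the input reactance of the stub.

X_in ≈ 62.2 Ω (inductive)

λ = v/f = 0.95·c / 621 MHz = 0.459 m
βl = 2π·l/λ = 2π × 0.392 = 141°
tan(βl) = -0.804
For an open-circuited stub, Z_in = −jZ_0·cot(βl) = −jZ_0/tan(βl)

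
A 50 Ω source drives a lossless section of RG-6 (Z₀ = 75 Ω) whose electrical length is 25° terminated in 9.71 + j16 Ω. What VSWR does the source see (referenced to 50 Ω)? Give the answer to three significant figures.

VSWR ≈ 7.87

tan(βl) = 0.466
Z_in = Z_0·(Z_L + jZ_0·tanβl)/(Z_0 + jZ_L·tanβl) = 14.5 + j55.6 Ω
Γ_s = (Z_in − Z_s)/(Z_in + Z_s) = (-35.5 + j55.6)/(64.5 + j55.6), |Γ_s| = 0.775
VSWR = (1 + |Γ_s|)/(1 − |Γ_s|)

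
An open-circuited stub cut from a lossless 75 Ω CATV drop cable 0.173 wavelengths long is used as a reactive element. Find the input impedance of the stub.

Z_in ≈ −j39.4 Ω

βl = 2π × 0.173 = 62.3°
tan(βl) = 1.9
For an open-circuited stub, Z_in = −jZ_0·cot(βl) = −jZ_0/tan(βl)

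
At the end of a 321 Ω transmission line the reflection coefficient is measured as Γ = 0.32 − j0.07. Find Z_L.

Z_L = Z_0·(1 + Γ)/(1 − Γ) = 321·(1.32 − j0.07)/(0.68 + j0.07)

Z_L ≈ 613 − j96.2 Ω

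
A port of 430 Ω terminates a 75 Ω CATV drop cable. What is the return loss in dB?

RL ≈ 3.06 dB

Γ = (430 − 75)/(430 + 75) = 0.703
RL = −20·log₁₀|Γ| = −20·log₁₀(0.703)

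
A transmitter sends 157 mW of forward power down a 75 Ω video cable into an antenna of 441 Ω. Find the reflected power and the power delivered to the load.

P_reflected ≈ 79 mW; P_delivered ≈ 78 mW

Γ = (441 − 75)/(441 + 75) = 0.709
|Γ|² = 0.503
P_refl = |Γ|²·P_inc = 79 mW, P_del = (1 − |Γ|²)·P_inc = 78 mW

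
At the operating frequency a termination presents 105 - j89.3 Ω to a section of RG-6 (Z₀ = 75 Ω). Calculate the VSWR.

VSWR ≈ 2.77

Γ = (Z_L − Z_0)/(Z_L + Z_0) = (30 − j89.3)/(180 − j89.3)
|Γ| = 94.2/201 = 0.469
VSWR = (1 + |Γ|)/(1 − |Γ|) = 1.47/0.531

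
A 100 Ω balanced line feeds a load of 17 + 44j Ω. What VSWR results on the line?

VSWR ≈ 7.05

Γ = (Z_L − Z_0)/(Z_L + Z_0) = (-83 + j44)/(117 + j44)
|Γ| = 93.9/125 = 0.752
VSWR = (1 + |Γ|)/(1 − |Γ|) = 1.75/0.248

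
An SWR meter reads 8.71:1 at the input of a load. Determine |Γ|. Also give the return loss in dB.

|Γ| ≈ 0.794; return loss ≈ 2 dB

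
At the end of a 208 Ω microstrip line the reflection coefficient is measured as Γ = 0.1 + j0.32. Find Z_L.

Z_L ≈ 202 + j146 Ω

Z_L = Z_0·(1 + Γ)/(1 − Γ) = 208·(1.1 + j0.32)/(0.9 − j0.32)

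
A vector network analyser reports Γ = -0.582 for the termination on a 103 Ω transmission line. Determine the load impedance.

Z_L ≈ 27.2 Ω

Z_L = Z_0·(1 + Γ)/(1 − Γ) = 103·(0.418)/(1.58)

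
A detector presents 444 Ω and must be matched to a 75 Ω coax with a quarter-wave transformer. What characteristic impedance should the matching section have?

Z_qwt = √(Z_0·R_L) = √(75 × 444) = √33300

Z_qwt ≈ 182 Ω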